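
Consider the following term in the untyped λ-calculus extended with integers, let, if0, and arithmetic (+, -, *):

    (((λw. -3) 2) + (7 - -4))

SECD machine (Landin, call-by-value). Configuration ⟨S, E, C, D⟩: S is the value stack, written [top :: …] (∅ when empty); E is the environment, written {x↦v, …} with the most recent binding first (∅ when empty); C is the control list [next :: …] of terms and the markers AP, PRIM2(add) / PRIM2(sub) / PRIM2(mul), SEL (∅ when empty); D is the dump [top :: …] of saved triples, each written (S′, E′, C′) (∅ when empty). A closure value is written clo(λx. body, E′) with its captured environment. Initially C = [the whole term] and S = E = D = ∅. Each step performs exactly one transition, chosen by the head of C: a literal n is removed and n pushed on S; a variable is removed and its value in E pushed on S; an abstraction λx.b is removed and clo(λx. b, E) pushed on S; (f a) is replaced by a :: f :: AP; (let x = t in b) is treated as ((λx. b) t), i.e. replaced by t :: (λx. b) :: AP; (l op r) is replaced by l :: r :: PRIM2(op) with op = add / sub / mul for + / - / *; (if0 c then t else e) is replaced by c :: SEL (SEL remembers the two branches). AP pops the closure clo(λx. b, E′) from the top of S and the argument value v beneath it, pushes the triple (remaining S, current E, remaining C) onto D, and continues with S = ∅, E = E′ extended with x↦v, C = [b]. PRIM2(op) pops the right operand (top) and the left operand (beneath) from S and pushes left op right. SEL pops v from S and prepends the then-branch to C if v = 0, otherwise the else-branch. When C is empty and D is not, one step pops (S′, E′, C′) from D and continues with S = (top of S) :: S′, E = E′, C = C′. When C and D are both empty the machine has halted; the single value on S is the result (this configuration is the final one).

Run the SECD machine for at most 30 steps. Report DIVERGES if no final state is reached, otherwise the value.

0. <S=∅, E=∅, C=[(((λw. -3) 2) + (7 - -4))], D=∅>
1. <S=∅, E=∅, C=[((λw. -3) 2) :: (7 - -4) :: PRIM2(add)], D=∅>
2. <S=∅, E=∅, C=[2 :: (λw. -3) :: AP :: (7 - -4) :: PRIM2(add)], D=∅>
3. <S=[2], E=∅, C=[(λw. -3) :: AP :: (7 - -4) :: PRIM2(add)], D=∅>
4. <S=[clo(λw. -3, ∅) :: 2], E=∅, C=[AP :: (7 - -4) :: PRIM2(add)], D=∅>
5. <S=∅, E={w↦2}, C=[-3], D=[(∅, ∅, [(7 - -4) :: PRIM2(add)])]>
6. <S=[-3], E={w↦2}, C=∅, D=[(∅, ∅, [(7 - -4) :: PRIM2(add)])]>
7. <S=[-3], E=∅, C=[(7 - -4) :: PRIM2(add)], D=∅>
8. <S=[-3], E=∅, C=[7 :: -4 :: PRIM2(sub) :: PRIM2(add)], D=∅>
9. <S=[7 :: -3], E=∅, C=[-4 :: PRIM2(sub) :: PRIM2(add)], D=∅>
10. <S=[-4 :: 7 :: -3], E=∅, C=[PRIM2(sub) :: PRIM2(add)], D=∅>
11. <S=[11 :: -3], E=∅, C=[PRIM2(add)], D=∅>
12. <S=[8], E=∅, C=∅, D=∅>
→ final value 8

Answer: 8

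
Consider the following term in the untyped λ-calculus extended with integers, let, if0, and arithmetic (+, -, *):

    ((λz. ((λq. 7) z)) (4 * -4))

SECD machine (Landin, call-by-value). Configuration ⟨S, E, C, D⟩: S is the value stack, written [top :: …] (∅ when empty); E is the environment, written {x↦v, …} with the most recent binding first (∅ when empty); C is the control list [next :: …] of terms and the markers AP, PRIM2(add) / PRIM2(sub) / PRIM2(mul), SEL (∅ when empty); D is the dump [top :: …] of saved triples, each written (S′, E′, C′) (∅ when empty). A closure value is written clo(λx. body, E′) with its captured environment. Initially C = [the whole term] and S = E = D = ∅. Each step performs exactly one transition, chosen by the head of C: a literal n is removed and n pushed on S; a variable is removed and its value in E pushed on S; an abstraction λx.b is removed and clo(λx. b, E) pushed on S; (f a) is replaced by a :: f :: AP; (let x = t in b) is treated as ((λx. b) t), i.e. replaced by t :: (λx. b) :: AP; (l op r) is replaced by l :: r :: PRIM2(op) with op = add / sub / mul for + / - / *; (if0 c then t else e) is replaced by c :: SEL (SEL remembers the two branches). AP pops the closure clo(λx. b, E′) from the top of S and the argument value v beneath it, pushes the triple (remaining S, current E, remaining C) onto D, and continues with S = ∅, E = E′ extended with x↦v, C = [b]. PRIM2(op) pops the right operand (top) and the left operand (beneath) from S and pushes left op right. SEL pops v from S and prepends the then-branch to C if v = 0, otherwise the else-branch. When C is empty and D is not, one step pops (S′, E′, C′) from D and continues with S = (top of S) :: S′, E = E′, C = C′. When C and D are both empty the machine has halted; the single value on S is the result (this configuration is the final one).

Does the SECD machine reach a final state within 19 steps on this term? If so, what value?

Answer: 7

Execution trace:
[0] [S=∅ | E=∅ | C=[((λz. ((λq. 7) z)) (4 * -4))] | D=∅]
[1] [S=∅ | E=∅ | C=[(4 * -4) :: (λz. ((λq. 7) z)) :: AP] | D=∅]
[2] [S=∅ | E=∅ | C=[4 :: -4 :: PRIM2(mul) :: (λz. ((λq. 7) z)) :: AP] | D=∅]
[3] [S=[4] | E=∅ | C=[-4 :: PRIM2(mul) :: (λz. ((λq. 7) z)) :: AP] | D=∅]
[4] [S=[-4 :: 4] | E=∅ | C=[PRIM2(mul) :: (λz. ((λq. 7) z)) :: AP] | D=∅]
[5] [S=[-16] | E=∅ | C=[(λz. ((λq. 7) z)) :: AP] | D=∅]
[6] [S=[clo(λz. ((λq. 7) z), ∅) :: -16] | E=∅ | C=[AP] | D=∅]
[7] [S=∅ | E={z↦-16} | C=[((λq. 7) z)] | D=[(∅, ∅, ∅)]]
[8] [S=∅ | E={z↦-16} | C=[z :: (λq. 7) :: AP] | D=[(∅, ∅, ∅)]]
[9] [S=[-16] | E={z↦-16} | C=[(λq. 7) :: AP] | D=[(∅, ∅, ∅)]]
[10] [S=[clo(λq. 7, {z↦-16}) :: -16] | E={z↦-16} | C=[AP] | D=[(∅, ∅, ∅)]]
[11] [S=∅ | E={q↦-16, z↦-16} | C=[7] | D=[(∅, {z↦-16}, ∅) :: (∅, ∅, ∅)]]
[12] [S=[7] | E={q↦-16, z↦-16} | C=∅ | D=[(∅, {z↦-16}, ∅) :: (∅, ∅, ∅)]]
[13] [S=[7] | E={z↦-16} | C=∅ | D=[(∅, ∅, ∅)]]
[14] [S=[7] | E=∅ | C=∅ | D=∅]
→ final value 7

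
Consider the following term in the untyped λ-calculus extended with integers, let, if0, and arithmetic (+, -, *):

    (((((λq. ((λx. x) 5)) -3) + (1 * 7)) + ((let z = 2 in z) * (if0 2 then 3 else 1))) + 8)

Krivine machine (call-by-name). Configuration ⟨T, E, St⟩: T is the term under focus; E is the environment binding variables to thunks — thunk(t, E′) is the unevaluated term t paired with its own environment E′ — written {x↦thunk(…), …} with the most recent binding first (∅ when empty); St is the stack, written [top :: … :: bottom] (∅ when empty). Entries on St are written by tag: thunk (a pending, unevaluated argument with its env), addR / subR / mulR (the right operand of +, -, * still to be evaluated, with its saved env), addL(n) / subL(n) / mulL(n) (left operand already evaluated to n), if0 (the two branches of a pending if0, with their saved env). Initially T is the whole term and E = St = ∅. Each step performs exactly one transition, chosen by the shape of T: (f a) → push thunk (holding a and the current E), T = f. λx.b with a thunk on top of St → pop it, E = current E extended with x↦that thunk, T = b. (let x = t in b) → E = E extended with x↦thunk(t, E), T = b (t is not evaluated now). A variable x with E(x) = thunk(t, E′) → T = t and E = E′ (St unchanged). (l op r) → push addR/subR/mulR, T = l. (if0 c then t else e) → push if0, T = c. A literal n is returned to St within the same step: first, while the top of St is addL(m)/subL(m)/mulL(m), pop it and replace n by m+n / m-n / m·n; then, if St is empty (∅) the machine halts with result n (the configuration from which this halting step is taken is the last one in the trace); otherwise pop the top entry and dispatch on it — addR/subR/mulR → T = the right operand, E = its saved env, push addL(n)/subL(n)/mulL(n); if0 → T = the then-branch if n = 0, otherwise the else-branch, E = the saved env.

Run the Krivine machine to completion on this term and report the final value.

t=0: ⟨T=(((((λq. ((λx. x) 5)) -3) + (1 * 7)) + ((let z = 2 in z) * (if0 2 then 3 else 1))) + 8); E=∅; St=∅⟩
t=1: ⟨T=((((λq. ((λx. x) 5)) -3) + (1 * 7)) + ((let z = 2 in z) * (if0 2 then 3 else 1))); E=∅; St=[addR]⟩
t=2: ⟨T=(((λq. ((λx. x) 5)) -3) + (1 * 7)); E=∅; St=[addR :: addR]⟩
t=3: ⟨T=((λq. ((λx. x) 5)) -3); E=∅; St=[addR :: addR :: addR]⟩
t=4: ⟨T=(λq. ((λx. x) 5)); E=∅; St=[thunk :: addR :: addR :: addR]⟩
t=5: ⟨T=((λx. x) 5); E={q↦thunk(-3, ∅)}; St=[addR :: addR :: addR]⟩
t=6: ⟨T=(λx. x); E={q↦thunk(-3, ∅)}; St=[thunk :: addR :: addR :: addR]⟩
t=7: ⟨T=x; E={x↦thunk(5, {q↦thunk(-3, ∅)}), q↦thunk(-3, ∅)}; St=[addR :: addR :: addR]⟩
t=8: ⟨T=5; E={q↦thunk(-3, ∅)}; St=[addR :: addR :: addR]⟩
t=9: ⟨T=(1 * 7); E=∅; St=[addL(5) :: addR :: addR]⟩
t=10: ⟨T=1; E=∅; St=[mulR :: addL(5) :: addR :: addR]⟩
t=11: ⟨T=7; E=∅; St=[mulL(1) :: addL(5) :: addR :: addR]⟩
t=12: ⟨T=((let z = 2 in z) * (if0 2 then 3 else 1)); E=∅; St=[addL(12) :: addR]⟩
t=13: ⟨T=(let z = 2 in z); E=∅; St=[mulR :: addL(12) :: addR]⟩
t=14: ⟨T=z; E={z↦thunk(2, ∅)}; St=[mulR :: addL(12) :: addR]⟩
t=15: ⟨T=2; E=∅; St=[mulR :: addL(12) :: addR]⟩
t=16: ⟨T=(if0 2 then 3 else 1); E=∅; St=[mulL(2) :: addL(12) :: addR]⟩
t=17: ⟨T=2; E=∅; St=[if0 :: mulL(2) :: addL(12) :: addR]⟩
t=18: ⟨T=1; E=∅; St=[mulL(2) :: addL(12) :: addR]⟩
t=19: ⟨T=8; E=∅; St=[addL(14)]⟩
→ final value 22

Answer: 22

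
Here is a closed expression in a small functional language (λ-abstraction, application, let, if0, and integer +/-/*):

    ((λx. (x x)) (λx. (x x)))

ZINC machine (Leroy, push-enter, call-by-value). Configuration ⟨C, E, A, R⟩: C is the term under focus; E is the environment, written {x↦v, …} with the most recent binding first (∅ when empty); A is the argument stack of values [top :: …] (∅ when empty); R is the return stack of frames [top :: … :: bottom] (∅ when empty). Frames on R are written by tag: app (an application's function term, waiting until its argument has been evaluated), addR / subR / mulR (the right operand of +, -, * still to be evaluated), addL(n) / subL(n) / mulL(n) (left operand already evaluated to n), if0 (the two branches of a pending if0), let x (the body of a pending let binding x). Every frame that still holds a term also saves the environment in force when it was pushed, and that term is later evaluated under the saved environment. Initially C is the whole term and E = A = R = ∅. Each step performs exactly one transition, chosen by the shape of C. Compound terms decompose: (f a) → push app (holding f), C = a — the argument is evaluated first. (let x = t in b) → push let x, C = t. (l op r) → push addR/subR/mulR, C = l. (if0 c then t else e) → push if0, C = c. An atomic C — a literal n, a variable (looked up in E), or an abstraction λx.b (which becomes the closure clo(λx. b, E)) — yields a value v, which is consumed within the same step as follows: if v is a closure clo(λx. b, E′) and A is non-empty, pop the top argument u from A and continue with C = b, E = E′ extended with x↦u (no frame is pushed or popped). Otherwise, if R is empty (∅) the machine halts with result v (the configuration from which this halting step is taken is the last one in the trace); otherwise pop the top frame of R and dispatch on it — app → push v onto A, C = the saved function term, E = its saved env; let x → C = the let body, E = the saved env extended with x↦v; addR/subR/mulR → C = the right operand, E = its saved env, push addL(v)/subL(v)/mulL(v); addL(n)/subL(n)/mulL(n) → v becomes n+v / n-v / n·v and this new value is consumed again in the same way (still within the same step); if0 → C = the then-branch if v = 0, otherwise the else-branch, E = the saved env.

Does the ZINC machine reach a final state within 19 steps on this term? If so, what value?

[0] <C=((λx. (x x)) (λx. (x x))), E=∅, A=∅, R=∅>
[1] <C=(λx. (x x)), E=∅, A=∅, R=[app]>
[2] <C=(λx. (x x)), E=∅, A=[clo(λx. (x x), ∅)], R=∅>
[3] <C=(x x), E={x↦clo(λx. (x x), ∅)}, A=∅, R=∅>
[4] <C=x, E={x↦clo(λx. (x x), ∅)}, A=∅, R=[app]>
[5] <C=x, E={x↦clo(λx. (x x), ∅)}, A=[clo(λx. (x x), ∅)], R=∅>
… configuration repeats with period 3 (steps 3–5 recur indefinitely) …

Answer: DIVERGES (no final state within 19 steps)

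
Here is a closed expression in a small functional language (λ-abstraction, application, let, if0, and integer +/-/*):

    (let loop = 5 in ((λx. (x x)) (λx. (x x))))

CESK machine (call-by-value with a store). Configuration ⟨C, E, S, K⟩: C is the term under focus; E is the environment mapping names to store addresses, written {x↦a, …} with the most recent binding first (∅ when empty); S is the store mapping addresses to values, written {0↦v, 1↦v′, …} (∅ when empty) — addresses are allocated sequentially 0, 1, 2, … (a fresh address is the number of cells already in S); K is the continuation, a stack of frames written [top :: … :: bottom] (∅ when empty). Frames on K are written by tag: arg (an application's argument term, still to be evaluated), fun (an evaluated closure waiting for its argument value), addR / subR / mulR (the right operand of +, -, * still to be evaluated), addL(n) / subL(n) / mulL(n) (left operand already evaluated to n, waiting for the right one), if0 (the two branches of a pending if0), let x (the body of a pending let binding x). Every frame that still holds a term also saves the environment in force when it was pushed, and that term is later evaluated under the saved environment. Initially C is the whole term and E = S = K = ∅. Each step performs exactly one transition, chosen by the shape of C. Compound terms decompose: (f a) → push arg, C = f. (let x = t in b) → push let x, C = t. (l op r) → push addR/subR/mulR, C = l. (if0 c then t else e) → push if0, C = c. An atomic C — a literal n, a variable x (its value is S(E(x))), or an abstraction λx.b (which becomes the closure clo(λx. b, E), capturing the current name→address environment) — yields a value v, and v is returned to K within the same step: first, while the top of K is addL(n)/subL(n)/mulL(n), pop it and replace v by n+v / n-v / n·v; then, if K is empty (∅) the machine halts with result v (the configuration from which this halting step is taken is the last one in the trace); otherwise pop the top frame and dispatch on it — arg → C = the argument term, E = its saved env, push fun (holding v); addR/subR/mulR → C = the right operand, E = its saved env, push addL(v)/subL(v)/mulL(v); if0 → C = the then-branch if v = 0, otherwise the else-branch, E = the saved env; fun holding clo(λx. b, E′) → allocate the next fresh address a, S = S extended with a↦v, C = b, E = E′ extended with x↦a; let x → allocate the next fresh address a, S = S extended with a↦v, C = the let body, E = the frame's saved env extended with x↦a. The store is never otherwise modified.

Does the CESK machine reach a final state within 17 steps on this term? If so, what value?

t=0: ⟨C=(let loop = 5 in ((λx. (x x)) (λx. (x x)))); E=∅; S=∅; K=∅⟩
t=1: ⟨C=5; E=∅; S=∅; K=[let loop]⟩
t=2: ⟨C=((λx. (x x)) (λx. (x x))); E={loop↦0}; S={0↦5}; K=∅⟩
t=3: ⟨C=(λx. (x x)); E={loop↦0}; S={0↦5}; K=[arg]⟩
t=4: ⟨C=(λx. (x x)); E={loop↦0}; S={0↦5}; K=[fun]⟩
t=5: ⟨C=(x x); E={x↦1, loop↦0}; S={0↦5, 1↦clo(λx. (x x), {loop↦0})}; K=∅⟩
t=6: ⟨C=x; E={x↦1, loop↦0}; S={0↦5, 1↦clo(λx. (x x), {loop↦0})}; K=[arg]⟩
t=7: ⟨C=x; E={x↦1, loop↦0}; S={0↦5, 1↦clo(λx. (x x), {loop↦0})}; K=[fun]⟩
t=8: ⟨C=(x x); E={x↦2, loop↦0}; S={0↦5, 1↦clo(λx. (x x), {loop↦0}), 2↦clo(λx. (x x), {loop↦0})}; K=∅⟩
t=9: ⟨C=x; E={x↦2, loop↦0}; S={0↦5, 1↦clo(λx. (x x), {loop↦0}), 2↦clo(λx. (x x), {loop↦0})}; K=[arg]⟩
t=10: ⟨C=x; E={x↦2, loop↦0}; S={0↦5, 1↦clo(λx. (x x), {loop↦0}), 2↦clo(λx. (x x), {loop↦0})}; K=[fun]⟩
t=11: ⟨C=(x x); E={x↦3, loop↦0}; S={0↦5, 1↦clo(λx. (x x), {loop↦0}), 2↦clo(λx. (x x), {loop↦0}), 3↦clo(λx. (x x), {loop↦0})}; K=∅⟩
t=12: ⟨C=x; E={x↦3, loop↦0}; S={0↦5, 1↦clo(λx. (x x), {loop↦0}), 2↦clo(λx. (x x), {loop↦0}), 3↦clo(λx. (x x), {loop↦0})}; K=[arg]⟩
t=13: ⟨C=x; E={x↦3, loop↦0}; S={0↦5, 1↦clo(λx. (x x), {loop↦0}), 2↦clo(λx. (x x), {loop↦0}), 3↦clo(λx. (x x), {loop↦0})}; K=[fun]⟩
t=14: ⟨C=(x x); E={x↦4, loop↦0}; S={0↦5, 1↦clo(λx. (x x), {loop↦0}), 2↦clo(λx. (x x), {loop↦0}), 3↦clo(λx. (x x), {loop↦0}), 4↦clo(λx. (x x), {loop↦0})}; K=∅⟩
t=15: ⟨C=x; E={x↦4, loop↦0}; S={0↦5, 1↦clo(λx. (x x), {loop↦0}), 2↦clo(λx. (x x), {loop↦0}), 3↦clo(λx. (x x), {loop↦0}), 4↦clo(λx. (x x), {loop↦0})}; K=[arg]⟩
t=16: ⟨C=x; E={x↦4, loop↦0}; S={0↦5, 1↦clo(λx. (x x), {loop↦0}), 2↦clo(λx. (x x), {loop↦0}), 3↦clo(λx. (x x), {loop↦0}), 4↦clo(λx. (x x), {loop↦0})}; K=[fun]⟩
t=17: ⟨C=(x x); E={x↦5, loop↦0}; S={0↦5, 1↦clo(λx. (x x), {loop↦0}), 2↦clo(λx. (x x), {loop↦0}), 3↦clo(λx. (x x), {loop↦0}), 4↦clo(λx. (x x), {loop↦0}), 5↦clo(λx. (x x), {loop↦0})}; K=∅⟩
→ 17 transitions taken and the configuration is still not final: no result within 17 steps

Answer: DIVERGES (no final state within 17 steps)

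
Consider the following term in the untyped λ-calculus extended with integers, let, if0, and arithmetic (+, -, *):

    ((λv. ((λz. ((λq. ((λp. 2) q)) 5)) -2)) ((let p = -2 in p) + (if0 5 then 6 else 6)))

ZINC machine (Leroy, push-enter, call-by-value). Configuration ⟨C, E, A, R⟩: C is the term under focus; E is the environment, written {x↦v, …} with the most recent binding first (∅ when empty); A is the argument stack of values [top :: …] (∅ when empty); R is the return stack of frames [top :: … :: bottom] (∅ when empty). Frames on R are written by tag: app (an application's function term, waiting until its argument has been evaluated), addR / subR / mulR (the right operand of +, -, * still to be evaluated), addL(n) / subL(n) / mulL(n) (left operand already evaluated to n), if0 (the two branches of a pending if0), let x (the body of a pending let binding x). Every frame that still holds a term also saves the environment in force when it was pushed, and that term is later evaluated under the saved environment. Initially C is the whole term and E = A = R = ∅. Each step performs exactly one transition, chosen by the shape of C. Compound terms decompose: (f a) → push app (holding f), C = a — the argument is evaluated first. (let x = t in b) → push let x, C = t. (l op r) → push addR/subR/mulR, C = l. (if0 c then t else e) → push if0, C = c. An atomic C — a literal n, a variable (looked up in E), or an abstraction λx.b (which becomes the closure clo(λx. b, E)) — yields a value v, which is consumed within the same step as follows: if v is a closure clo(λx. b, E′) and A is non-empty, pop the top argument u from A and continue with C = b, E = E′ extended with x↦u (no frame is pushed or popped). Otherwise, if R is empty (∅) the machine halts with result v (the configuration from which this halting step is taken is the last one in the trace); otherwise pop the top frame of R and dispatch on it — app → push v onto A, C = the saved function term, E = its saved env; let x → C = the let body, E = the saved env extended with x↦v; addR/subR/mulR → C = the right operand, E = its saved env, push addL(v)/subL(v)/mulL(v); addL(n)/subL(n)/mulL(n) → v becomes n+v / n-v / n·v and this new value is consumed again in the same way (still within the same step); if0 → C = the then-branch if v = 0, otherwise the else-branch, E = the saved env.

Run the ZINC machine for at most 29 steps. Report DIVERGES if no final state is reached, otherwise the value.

t=0: [C=((λv. ((λz. ((λq. ((λp. 2) q)) 5)) -2)) ((let p = -2 in p) + (if0 5 then 6 else 6))) | E=∅ | A=∅ | R=∅]
t=1: [C=((let p = -2 in p) + (if0 5 then 6 else 6)) | E=∅ | A=∅ | R=[app]]
t=2: [C=(let p = -2 in p) | E=∅ | A=∅ | R=[addR :: app]]
t=3: [C=-2 | E=∅ | A=∅ | R=[let p :: addR :: app]]
t=4: [C=p | E={p↦-2} | A=∅ | R=[addR :: app]]
t=5: [C=(if0 5 then 6 else 6) | E=∅ | A=∅ | R=[addL(-2) :: app]]
t=6: [C=5 | E=∅ | A=∅ | R=[if0 :: addL(-2) :: app]]
t=7: [C=6 | E=∅ | A=∅ | R=[addL(-2) :: app]]
t=8: [C=(λv. ((λz. ((λq. ((λp. 2) q)) 5)) -2)) | E=∅ | A=[4] | R=∅]
t=9: [C=((λz. ((λq. ((λp. 2) q)) 5)) -2) | E={v↦4} | A=∅ | R=∅]
t=10: [C=-2 | E={v↦4} | A=∅ | R=[app]]
t=11: [C=(λz. ((λq. ((λp. 2) q)) 5)) | E={v↦4} | A=[-2] | R=∅]
t=12: [C=((λq. ((λp. 2) q)) 5) | E={z↦-2, v↦4} | A=∅ | R=∅]
t=13: [C=5 | E={z↦-2, v↦4} | A=∅ | R=[app]]
t=14: [C=(λq. ((λp. 2) q)) | E={z↦-2, v↦4} | A=[5] | R=∅]
t=15: [C=((λp. 2) q) | E={q↦5, z↦-2, v↦4} | A=∅ | R=∅]
t=16: [C=q | E={q↦5, z↦-2, v↦4} | A=∅ | R=[app]]
t=17: [C=(λp. 2) | E={q↦5, z↦-2, v↦4} | A=[5] | R=∅]
t=18: [C=2 | E={p↦5, q↦5, z↦-2, v↦4} | A=∅ | R=∅]
→ final value 2

Answer: 2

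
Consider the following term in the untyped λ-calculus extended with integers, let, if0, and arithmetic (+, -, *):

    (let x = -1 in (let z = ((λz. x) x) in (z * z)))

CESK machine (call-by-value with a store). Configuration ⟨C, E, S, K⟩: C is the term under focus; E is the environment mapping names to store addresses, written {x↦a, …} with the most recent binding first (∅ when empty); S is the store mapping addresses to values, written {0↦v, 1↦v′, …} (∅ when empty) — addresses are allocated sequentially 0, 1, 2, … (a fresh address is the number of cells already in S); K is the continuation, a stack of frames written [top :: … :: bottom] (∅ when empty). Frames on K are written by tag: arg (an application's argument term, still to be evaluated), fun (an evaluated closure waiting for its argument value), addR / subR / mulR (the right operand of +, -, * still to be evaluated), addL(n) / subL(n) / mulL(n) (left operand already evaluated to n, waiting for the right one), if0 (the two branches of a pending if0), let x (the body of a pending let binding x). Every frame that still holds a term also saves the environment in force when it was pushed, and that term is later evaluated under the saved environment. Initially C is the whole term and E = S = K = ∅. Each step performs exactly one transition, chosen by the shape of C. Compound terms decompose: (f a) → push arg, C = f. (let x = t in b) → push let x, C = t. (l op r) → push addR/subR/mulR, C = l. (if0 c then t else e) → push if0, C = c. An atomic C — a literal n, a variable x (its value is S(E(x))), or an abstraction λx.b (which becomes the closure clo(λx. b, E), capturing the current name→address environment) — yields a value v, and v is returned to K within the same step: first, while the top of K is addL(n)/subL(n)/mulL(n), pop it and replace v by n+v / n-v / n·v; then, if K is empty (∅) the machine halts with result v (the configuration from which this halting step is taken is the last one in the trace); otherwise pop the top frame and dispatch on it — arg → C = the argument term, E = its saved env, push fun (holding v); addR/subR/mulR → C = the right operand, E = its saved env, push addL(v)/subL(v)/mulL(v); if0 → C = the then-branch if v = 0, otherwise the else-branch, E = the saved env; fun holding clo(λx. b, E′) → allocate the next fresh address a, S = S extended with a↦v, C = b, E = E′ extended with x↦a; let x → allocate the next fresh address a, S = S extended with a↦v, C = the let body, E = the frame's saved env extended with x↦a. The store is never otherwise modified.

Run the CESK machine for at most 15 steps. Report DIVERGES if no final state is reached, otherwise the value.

step 0: <C=(let x = -1 in (let z = ((λz. x) x) in (z * z))), E=∅, S=∅, K=∅>
step 1: <C=-1, E=∅, S=∅, K=[let x]>
step 2: <C=(let z = ((λz. x) x) in (z * z)), E={x↦0}, S={0↦-1}, K=∅>
step 3: <C=((λz. x) x), E={x↦0}, S={0↦-1}, K=[let z]>
step 4: <C=(λz. x), E={x↦0}, S={0↦-1}, K=[arg :: let z]>
step 5: <C=x, E={x↦0}, S={0↦-1}, K=[fun :: let z]>
step 6: <C=x, E={z↦1, x↦0}, S={0↦-1, 1↦-1}, K=[let z]>
step 7: <C=(z * z), E={z↦2, x↦0}, S={0↦-1, 1↦-1, 2↦-1}, K=∅>
step 8: <C=z, E={z↦2, x↦0}, S={0↦-1, 1↦-1, 2↦-1}, K=[mulR]>
step 9: <C=z, E={z↦2, x↦0}, S={0↦-1, 1↦-1, 2↦-1}, K=[mulL(-1)]>
→ final value 1

Answer: 1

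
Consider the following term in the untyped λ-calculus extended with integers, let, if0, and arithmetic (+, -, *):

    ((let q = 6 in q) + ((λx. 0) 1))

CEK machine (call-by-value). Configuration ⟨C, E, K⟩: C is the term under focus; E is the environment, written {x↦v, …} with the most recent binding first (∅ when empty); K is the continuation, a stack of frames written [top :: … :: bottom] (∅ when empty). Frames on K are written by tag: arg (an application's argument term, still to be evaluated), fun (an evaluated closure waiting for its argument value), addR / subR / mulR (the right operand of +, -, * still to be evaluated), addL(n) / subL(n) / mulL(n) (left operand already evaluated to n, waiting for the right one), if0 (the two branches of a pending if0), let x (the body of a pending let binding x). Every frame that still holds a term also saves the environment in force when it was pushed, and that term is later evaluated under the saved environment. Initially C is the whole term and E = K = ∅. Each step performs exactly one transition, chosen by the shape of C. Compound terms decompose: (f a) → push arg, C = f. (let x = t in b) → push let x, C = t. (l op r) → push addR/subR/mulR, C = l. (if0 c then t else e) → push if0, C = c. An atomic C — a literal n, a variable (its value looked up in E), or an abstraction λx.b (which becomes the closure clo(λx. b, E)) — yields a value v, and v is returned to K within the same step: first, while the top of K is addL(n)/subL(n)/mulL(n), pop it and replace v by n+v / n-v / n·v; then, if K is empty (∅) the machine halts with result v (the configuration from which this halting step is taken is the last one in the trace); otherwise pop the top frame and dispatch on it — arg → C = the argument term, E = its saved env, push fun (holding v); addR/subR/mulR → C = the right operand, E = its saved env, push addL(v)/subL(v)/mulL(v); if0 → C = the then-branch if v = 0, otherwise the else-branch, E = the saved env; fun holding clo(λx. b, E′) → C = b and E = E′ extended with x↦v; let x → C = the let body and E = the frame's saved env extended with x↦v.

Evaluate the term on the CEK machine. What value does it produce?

Answer: 6

Derivation:
t=0: ⟨C=((let q = 6 in q) + ((λx. 0) 1)); E=∅; K=∅⟩
t=1: ⟨C=(let q = 6 in q); E=∅; K=[addR]⟩
t=2: ⟨C=6; E=∅; K=[let q :: addR]⟩
t=3: ⟨C=q; E={q↦6}; K=[addR]⟩
t=4: ⟨C=((λx. 0) 1); E=∅; K=[addL(6)]⟩
t=5: ⟨C=(λx. 0); E=∅; K=[arg :: addL(6)]⟩
t=6: ⟨C=1; E=∅; K=[fun :: addL(6)]⟩
t=7: ⟨C=0; E={x↦1}; K=[addL(6)]⟩
→ final value 6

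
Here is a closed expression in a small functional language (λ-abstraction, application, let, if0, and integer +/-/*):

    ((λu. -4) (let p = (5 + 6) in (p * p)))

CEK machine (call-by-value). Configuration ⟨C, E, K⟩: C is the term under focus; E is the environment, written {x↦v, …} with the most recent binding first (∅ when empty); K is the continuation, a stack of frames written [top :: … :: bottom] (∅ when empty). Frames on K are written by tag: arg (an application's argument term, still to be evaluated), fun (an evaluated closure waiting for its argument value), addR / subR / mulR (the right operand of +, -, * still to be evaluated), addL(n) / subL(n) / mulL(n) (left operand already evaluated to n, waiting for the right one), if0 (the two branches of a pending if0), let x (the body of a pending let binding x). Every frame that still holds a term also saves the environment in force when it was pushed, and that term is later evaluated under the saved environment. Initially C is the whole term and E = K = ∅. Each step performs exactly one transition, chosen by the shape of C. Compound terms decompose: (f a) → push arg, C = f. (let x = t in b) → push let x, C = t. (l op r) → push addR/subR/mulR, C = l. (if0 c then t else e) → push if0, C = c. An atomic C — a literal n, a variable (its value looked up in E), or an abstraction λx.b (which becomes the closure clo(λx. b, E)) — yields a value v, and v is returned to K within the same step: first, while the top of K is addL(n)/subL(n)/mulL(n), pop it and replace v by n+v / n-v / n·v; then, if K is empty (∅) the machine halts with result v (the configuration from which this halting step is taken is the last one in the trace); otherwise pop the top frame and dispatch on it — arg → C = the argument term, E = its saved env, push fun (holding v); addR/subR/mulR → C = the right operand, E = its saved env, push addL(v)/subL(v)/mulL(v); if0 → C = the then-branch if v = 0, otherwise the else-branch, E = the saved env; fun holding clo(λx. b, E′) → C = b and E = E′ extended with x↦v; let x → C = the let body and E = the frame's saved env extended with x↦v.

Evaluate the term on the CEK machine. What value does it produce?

t=0: <C=((λu. -4) (let p = (5 + 6) in (p * p))), E=∅, K=∅>
t=1: <C=(λu. -4), E=∅, K=[arg]>
t=2: <C=(let p = (5 + 6) in (p * p)), E=∅, K=[fun]>
t=3: <C=(5 + 6), E=∅, K=[let p :: fun]>
t=4: <C=5, E=∅, K=[addR :: let p :: fun]>
t=5: <C=6, E=∅, K=[addL(5) :: let p :: fun]>
t=6: <C=(p * p), E={p↦11}, K=[fun]>
t=7: <C=p, E={p↦11}, K=[mulR :: fun]>
t=8: <C=p, E={p↦11}, K=[mulL(11) :: fun]>
t=9: <C=-4, E={u↦121}, K=∅>
→ final value -4

Answer: -4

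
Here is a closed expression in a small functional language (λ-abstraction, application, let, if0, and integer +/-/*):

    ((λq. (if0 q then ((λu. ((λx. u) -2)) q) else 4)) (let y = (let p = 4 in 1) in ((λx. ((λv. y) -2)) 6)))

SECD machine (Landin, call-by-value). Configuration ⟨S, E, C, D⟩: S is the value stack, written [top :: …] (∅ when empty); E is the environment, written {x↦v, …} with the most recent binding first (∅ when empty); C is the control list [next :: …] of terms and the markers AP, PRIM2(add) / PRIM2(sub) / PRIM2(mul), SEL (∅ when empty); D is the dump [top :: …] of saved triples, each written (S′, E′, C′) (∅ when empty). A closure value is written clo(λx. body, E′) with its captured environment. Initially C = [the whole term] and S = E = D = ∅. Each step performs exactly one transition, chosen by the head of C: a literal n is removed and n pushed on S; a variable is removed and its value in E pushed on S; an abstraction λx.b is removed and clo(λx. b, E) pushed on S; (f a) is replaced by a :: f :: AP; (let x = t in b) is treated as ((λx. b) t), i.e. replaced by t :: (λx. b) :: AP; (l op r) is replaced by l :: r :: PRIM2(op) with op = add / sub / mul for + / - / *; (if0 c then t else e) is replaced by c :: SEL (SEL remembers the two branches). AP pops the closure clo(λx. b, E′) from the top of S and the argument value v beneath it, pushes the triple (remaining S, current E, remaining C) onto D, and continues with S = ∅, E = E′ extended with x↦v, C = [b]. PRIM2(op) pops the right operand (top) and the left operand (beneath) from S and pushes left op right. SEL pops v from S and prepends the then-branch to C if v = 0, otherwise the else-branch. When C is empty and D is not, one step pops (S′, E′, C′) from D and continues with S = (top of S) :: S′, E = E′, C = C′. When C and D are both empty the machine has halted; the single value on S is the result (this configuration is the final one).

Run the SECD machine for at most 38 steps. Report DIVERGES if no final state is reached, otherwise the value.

Answer: 4

Machine steps:
0. ⟨S=∅; E=∅; C=[((λq. (if0 q then ((λu. ((λx. u) -2)) q) else 4)) (let y = (let p = 4 in 1) in ((λx. ((λv. y) -2)) 6)))]; D=∅⟩
1. ⟨S=∅; E=∅; C=[(let y = (let p = 4 in 1) in ((λx. ((λv. y) -2)) 6)) :: (λq. (if0 q then ((λu. ((λx. u) -2)) q) else 4)) :: AP]; D=∅⟩
2. ⟨S=∅; E=∅; C=[(let p = 4 in 1) :: (λy. ((λx. ((λv. y) -2)) 6)) :: AP :: (λq. (if0 q then ((λu. ((λx. u) -2)) q) else 4)) :: AP]; D=∅⟩
3. ⟨S=∅; E=∅; C=[4 :: (λp. 1) :: AP :: (λy. ((λx. ((λv. y) -2)) 6)) :: AP :: (λq. (if0 q then ((λu. ((λx. u) -2)) q) else 4)) :: AP]; D=∅⟩
4. ⟨S=[4]; E=∅; C=[(λp. 1) :: AP :: (λy. ((λx. ((λv. y) -2)) 6)) :: AP :: (λq. (if0 q then ((λu. ((λx. u) -2)) q) else 4)) :: AP]; D=∅⟩
5. ⟨S=[clo(λp. 1, ∅) :: 4]; E=∅; C=[AP :: (λy. ((λx. ((λv. y) -2)) 6)) :: AP :: (λq. (if0 q then ((λu. ((λx. u) -2)) q) else 4)) :: AP]; D=∅⟩
6. ⟨S=∅; E={p↦4}; C=[1]; D=[(∅, ∅, [(λy. ((λx. ((λv. y) -2)) 6)) :: AP :: (λq. (if0 q then ((λu. ((λx. u) -2)) q) else 4)) :: AP])]⟩
7. ⟨S=[1]; E={p↦4}; C=∅; D=[(∅, ∅, [(λy. ((λx. ((λv. y) -2)) 6)) :: AP :: (λq. (if0 q then ((λu. ((λx. u) -2)) q) else 4)) :: AP])]⟩
8. ⟨S=[1]; E=∅; C=[(λy. ((λx. ((λv. y) -2)) 6)) :: AP :: (λq. (if0 q then ((λu. ((λx. u) -2)) q) else 4)) :: AP]; D=∅⟩
9. ⟨S=[clo(λy. ((λx. ((λv. y) -2)) 6), ∅) :: 1]; E=∅; C=[AP :: (λq. (if0 q then ((λu. ((λx. u) -2)) q) else 4)) :: AP]; D=∅⟩
10. ⟨S=∅; E={y↦1}; C=[((λx. ((λv. y) -2)) 6)]; D=[(∅, ∅, [(λq. (if0 q then ((λu. ((λx. u) -2)) q) else 4)) :: AP])]⟩
11. ⟨S=∅; E={y↦1}; C=[6 :: (λx. ((λv. y) -2)) :: AP]; D=[(∅, ∅, [(λq. (if0 q then ((λu. ((λx. u) -2)) q) else 4)) :: AP])]⟩
12. ⟨S=[6]; E={y↦1}; C=[(λx. ((λv. y) -2)) :: AP]; D=[(∅, ∅, [(λq. (if0 q then ((λu. ((λx. u) -2)) q) else 4)) :: AP])]⟩
13. ⟨S=[clo(λx. ((λv. y) -2), {y↦1}) :: 6]; E={y↦1}; C=[AP]; D=[(∅, ∅, [(λq. (if0 q then ((λu. ((λx. u) -2)) q) else 4)) :: AP])]⟩
14. ⟨S=∅; E={x↦6, y↦1}; C=[((λv. y) -2)]; D=[(∅, {y↦1}, ∅) :: (∅, ∅, [(λq. (if0 q then ((λu. ((λx. u) -2)) q) else 4)) :: AP])]⟩
15. ⟨S=∅; E={x↦6, y↦1}; C=[-2 :: (λv. y) :: AP]; D=[(∅, {y↦1}, ∅) :: (∅, ∅, [(λq. (if0 q then ((λu. ((λx. u) -2)) q) else 4)) :: AP])]⟩
16. ⟨S=[-2]; E={x↦6, y↦1}; C=[(λv. y) :: AP]; D=[(∅, {y↦1}, ∅) :: (∅, ∅, [(λq. (if0 q then ((λu. ((λx. u) -2)) q) else 4)) :: AP])]⟩
17. ⟨S=[clo(λv. y, {x↦6, y↦1}) :: -2]; E={x↦6, y↦1}; C=[AP]; D=[(∅, {y↦1}, ∅) :: (∅, ∅, [(λq. (if0 q then ((λu. ((λx. u) -2)) q) else 4)) :: AP])]⟩
18. ⟨S=∅; E={v↦-2, x↦6, y↦1}; C=[y]; D=[(∅, {x↦6, y↦1}, ∅) :: (∅, {y↦1}, ∅) :: (∅, ∅, [(λq. (if0 q then ((λu. ((λx. u) -2)) q) else 4)) :: AP])]⟩
19. ⟨S=[1]; E={v↦-2, x↦6, y↦1}; C=∅; D=[(∅, {x↦6, y↦1}, ∅) :: (∅, {y↦1}, ∅) :: (∅, ∅, [(λq. (if0 q then ((λu. ((λx. u) -2)) q) else 4)) :: AP])]⟩
20. ⟨S=[1]; E={x↦6, y↦1}; C=∅; D=[(∅, {y↦1}, ∅) :: (∅, ∅, [(λq. (if0 q then ((λu. ((λx. u) -2)) q) else 4)) :: AP])]⟩
21. ⟨S=[1]; E={y↦1}; C=∅; D=[(∅, ∅, [(λq. (if0 q then ((λu. ((λx. u) -2)) q) else 4)) :: AP])]⟩
22. ⟨S=[1]; E=∅; C=[(λq. (if0 q then ((λu. ((λx. u) -2)) q) else 4)) :: AP]; D=∅⟩
23. ⟨S=[clo(λq. (if0 q then ((λu. ((λx. u) -2)) q) else 4), ∅) :: 1]; E=∅; C=[AP]; D=∅⟩
24. ⟨S=∅; E={q↦1}; C=[(if0 q then ((λu. ((λx. u) -2)) q) else 4)]; D=[(∅, ∅, ∅)]⟩
25. ⟨S=∅; E={q↦1}; C=[q :: SEL]; D=[(∅, ∅, ∅)]⟩
26. ⟨S=[1]; E={q↦1}; C=[SEL]; D=[(∅, ∅, ∅)]⟩
27. ⟨S=∅; E={q↦1}; C=[4]; D=[(∅, ∅, ∅)]⟩
28. ⟨S=[4]; E={q↦1}; C=∅; D=[(∅, ∅, ∅)]⟩
29. ⟨S=[4]; E=∅; C=∅; D=∅⟩
→ final value 4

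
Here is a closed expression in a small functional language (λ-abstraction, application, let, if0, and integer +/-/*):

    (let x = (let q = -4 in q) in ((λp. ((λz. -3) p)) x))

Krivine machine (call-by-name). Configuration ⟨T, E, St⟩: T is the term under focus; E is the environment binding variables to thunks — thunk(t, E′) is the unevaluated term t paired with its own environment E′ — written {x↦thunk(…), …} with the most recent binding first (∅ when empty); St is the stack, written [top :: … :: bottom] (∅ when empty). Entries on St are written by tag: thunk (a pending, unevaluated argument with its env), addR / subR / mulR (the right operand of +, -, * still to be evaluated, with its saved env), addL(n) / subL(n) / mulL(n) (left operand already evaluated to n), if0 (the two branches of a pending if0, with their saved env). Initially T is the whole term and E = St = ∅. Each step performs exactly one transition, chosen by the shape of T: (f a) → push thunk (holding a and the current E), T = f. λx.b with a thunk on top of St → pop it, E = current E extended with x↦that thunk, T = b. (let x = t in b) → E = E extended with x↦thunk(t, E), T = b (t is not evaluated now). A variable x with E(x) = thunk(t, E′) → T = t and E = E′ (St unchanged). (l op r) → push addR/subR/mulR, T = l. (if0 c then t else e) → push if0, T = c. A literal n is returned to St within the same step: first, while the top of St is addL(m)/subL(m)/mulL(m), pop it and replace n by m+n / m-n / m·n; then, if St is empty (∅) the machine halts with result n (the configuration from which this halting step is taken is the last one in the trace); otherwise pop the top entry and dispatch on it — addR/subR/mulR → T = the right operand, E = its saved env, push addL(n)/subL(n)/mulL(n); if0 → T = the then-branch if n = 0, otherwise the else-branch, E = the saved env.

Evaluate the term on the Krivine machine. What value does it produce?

Answer: -3

Machine steps:
[0] <T=(let x = (let q = -4 in q) in ((λp. ((λz. -3) p)) x)), E=∅, St=∅>
[1] <T=((λp. ((λz. -3) p)) x), E={x↦thunk((let q = -4 in q), ∅)}, St=∅>
[2] <T=(λp. ((λz. -3) p)), E={x↦thunk((let q = -4 in q), ∅)}, St=[thunk]>
[3] <T=((λz. -3) p), E={p↦thunk(x, {x↦thunk((let q = -4 in q), ∅)}), x↦thunk((let q = -4 in q), ∅)}, St=∅>
[4] <T=(λz. -3), E={p↦thunk(x, {x↦thunk((let q = -4 in q), ∅)}), x↦thunk((let q = -4 in q), ∅)}, St=[thunk]>
[5] <T=-3, E={z↦thunk(p, {p↦thunk(x, {x↦thunk((let q = -4 in q), ∅)}), x↦thunk((let q = -4 in q), ∅)}), p↦thunk(x, {x↦thunk((let q = -4 in q), ∅)}), x↦thunk((let q = -4 in q), ∅)}, St=∅>
→ final value -3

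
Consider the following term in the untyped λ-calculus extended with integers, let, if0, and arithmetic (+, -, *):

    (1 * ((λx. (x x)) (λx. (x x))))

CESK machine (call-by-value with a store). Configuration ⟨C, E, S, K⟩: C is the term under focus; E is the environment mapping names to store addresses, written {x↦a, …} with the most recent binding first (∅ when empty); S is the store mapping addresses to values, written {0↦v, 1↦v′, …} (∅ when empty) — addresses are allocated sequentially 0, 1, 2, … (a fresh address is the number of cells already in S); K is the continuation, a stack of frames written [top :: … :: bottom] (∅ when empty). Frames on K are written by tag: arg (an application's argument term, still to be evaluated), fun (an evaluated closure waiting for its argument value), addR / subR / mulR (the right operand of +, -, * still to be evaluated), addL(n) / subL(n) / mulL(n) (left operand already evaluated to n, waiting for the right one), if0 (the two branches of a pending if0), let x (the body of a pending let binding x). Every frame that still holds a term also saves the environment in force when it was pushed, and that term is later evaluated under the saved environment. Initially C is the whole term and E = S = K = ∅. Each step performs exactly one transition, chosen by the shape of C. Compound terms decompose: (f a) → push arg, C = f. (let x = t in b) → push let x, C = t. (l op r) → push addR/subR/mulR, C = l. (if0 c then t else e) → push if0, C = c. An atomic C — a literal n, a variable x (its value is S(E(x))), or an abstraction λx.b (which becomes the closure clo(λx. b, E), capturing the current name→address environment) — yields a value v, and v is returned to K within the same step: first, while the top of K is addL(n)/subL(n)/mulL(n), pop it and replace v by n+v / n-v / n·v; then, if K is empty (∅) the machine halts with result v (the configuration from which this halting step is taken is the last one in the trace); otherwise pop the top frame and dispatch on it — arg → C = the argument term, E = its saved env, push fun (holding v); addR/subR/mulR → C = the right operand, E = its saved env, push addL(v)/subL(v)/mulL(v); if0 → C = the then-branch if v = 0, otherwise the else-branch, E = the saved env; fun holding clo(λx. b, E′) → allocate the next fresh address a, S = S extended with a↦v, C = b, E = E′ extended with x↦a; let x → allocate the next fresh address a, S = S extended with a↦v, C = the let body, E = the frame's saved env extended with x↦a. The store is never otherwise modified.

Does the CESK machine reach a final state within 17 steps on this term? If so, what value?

Answer: DIVERGES (no final state within 17 steps)

Execution trace:
[0] <C=(1 * ((λx. (x x)) (λx. (x x)))), E=∅, S=∅, K=∅>
[1] <C=1, E=∅, S=∅, K=[mulR]>
[2] <C=((λx. (x x)) (λx. (x x))), E=∅, S=∅, K=[mulL(1)]>
[3] <C=(λx. (x x)), E=∅, S=∅, K=[arg :: mulL(1)]>
[4] <C=(λx. (x x)), E=∅, S=∅, K=[fun :: mulL(1)]>
[5] <C=(x x), E={x↦0}, S={0↦clo(λx. (x x), ∅)}, K=[mulL(1)]>
[6] <C=x, E={x↦0}, S={0↦clo(λx. (x x), ∅)}, K=[arg :: mulL(1)]>
[7] <C=x, E={x↦0}, S={0↦clo(λx. (x x), ∅)}, K=[fun :: mulL(1)]>
[8] <C=(x x), E={x↦1}, S={0↦clo(λx. (x x), ∅), 1↦clo(λx. (x x), ∅)}, K=[mulL(1)]>
[9] <C=x, E={x↦1}, S={0↦clo(λx. (x x), ∅), 1↦clo(λx. (x x), ∅)}, K=[arg :: mulL(1)]>
[10] <C=x, E={x↦1}, S={0↦clo(λx. (x x), ∅), 1↦clo(λx. (x x), ∅)}, K=[fun :: mulL(1)]>
[11] <C=(x x), E={x↦2}, S={0↦clo(λx. (x x), ∅), 1↦clo(λx. (x x), ∅), 2↦clo(λx. (x x), ∅)}, K=[mulL(1)]>
[12] <C=x, E={x↦2}, S={0↦clo(λx. (x x), ∅), 1↦clo(λx. (x x), ∅), 2↦clo(λx. (x x), ∅)}, K=[arg :: mulL(1)]>
[13] <C=x, E={x↦2}, S={0↦clo(λx. (x x), ∅), 1↦clo(λx. (x x), ∅), 2↦clo(λx. (x x), ∅)}, K=[fun :: mulL(1)]>
[14] <C=(x x), E={x↦3}, S={0↦clo(λx. (x x), ∅), 1↦clo(λx. (x x), ∅), 2↦clo(λx. (x x), ∅), 3↦clo(λx. (x x), ∅)}, K=[mulL(1)]>
[15] <C=x, E={x↦3}, S={0↦clo(λx. (x x), ∅), 1↦clo(λx. (x x), ∅), 2↦clo(λx. (x x), ∅), 3↦clo(λx. (x x), ∅)}, K=[arg :: mulL(1)]>
[16] <C=x, E={x↦3}, S={0↦clo(λx. (x x), ∅), 1↦clo(λx. (x x), ∅), 2↦clo(λx. (x x), ∅), 3↦clo(λx. (x x), ∅)}, K=[fun :: mulL(1)]>
[17] <C=(x x), E={x↦4}, S={0↦clo(λx. (x x), ∅), 1↦clo(λx. (x x), ∅), 2↦clo(λx. (x x), ∅), 3↦clo(λx. (x x), ∅), 4↦clo(λx. (x x), ∅)}, K=[mulL(1)]>
→ 17 transitions taken and the configuration is still not final: no result within 17 steps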